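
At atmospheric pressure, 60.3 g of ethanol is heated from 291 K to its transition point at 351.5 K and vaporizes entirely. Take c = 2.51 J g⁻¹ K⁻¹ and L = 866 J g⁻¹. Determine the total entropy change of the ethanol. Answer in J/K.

Warming step: ΔS₁ = m c ln(T_tr/T_i) = 60.3 × 2.51 × ln(351.5/291) = 28.59 J/K.
Phase change: ΔS₂ = +mL/T_tr = 60.3 × 866 / 351.5 = 148.6 J/K.
ΔS_total = (28.59) + (148.6) = 177 J/K.

ΔS = 177 J/K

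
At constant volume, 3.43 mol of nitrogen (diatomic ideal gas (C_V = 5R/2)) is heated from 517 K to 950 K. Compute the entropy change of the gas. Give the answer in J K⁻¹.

At constant volume, ΔS = nC_V ln(T₂/T₁) with C_V = 5R/2 = 20.79 J mol⁻¹ K⁻¹.
ΔS = 3.43 × 20.79 × ln(950/517) = 43.4 J/K.

ΔS = 43.4 J/K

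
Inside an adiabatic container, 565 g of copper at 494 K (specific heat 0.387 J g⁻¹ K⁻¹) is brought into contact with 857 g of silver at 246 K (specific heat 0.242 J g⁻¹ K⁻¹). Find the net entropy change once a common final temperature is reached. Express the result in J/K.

ΔS_total = 25.2 J/K

Energy balance: T_f = (m₁c₁T₁ + m₂c₂T₂)/(m₁c₁ + m₂c₂) = 373.28 K.
ΔS₁ = m₁c₁ ln(T_f/T₁) = 218.655 × ln(373.28/494) = -61.27 J/K.
ΔS₂ = m₂c₂ ln(T_f/T₂) = 207.394 × ln(373.28/246) = 86.48 J/K.
ΔS_total = -61.27 + 86.48 = 25.2 J/K.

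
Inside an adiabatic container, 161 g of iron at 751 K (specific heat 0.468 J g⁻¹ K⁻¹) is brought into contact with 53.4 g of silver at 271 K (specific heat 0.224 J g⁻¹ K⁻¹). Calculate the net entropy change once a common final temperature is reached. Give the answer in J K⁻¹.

ΔS_total = 4.19 J/K

Energy balance: T_f = (m₁c₁T₁ + m₂c₂T₂)/(m₁c₁ + m₂c₂) = 685.24 K.
ΔS₁ = m₁c₁ ln(T_f/T₁) = 75.348 × ln(685.24/751) = -6.905 J/K.
ΔS₂ = m₂c₂ ln(T_f/T₂) = 11.9616 × ln(685.24/271) = 11.1 J/K.
ΔS_total = -6.905 + 11.1 = 4.19 J/K.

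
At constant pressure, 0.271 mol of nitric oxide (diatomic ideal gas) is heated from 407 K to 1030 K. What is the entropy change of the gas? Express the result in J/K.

ΔS = 7.32 J/K

At constant pressure, ΔS = nC_p ln(T₂/T₁) with C_p = 7R/2 = 29.1 J mol⁻¹ K⁻¹.
ΔS = 0.271 × 29.1 × ln(1030/407) = 7.32 J/K.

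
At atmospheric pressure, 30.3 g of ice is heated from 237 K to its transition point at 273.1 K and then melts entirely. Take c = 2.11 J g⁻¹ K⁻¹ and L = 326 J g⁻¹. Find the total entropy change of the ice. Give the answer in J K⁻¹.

ΔS = 45.2 J/K

Warming step: ΔS₁ = m c ln(T_tr/T_i) = 30.3 × 2.11 × ln(273.1/237) = 9.064 J/K.
Phase change: ΔS₂ = +mL/T_tr = 30.3 × 326 / 273.1 = 36.17 J/K.
ΔS_total = (9.064) + (36.17) = 45.2 J/K.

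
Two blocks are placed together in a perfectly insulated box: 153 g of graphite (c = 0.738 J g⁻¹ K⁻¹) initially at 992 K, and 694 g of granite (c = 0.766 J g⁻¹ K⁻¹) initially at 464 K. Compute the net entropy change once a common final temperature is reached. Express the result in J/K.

ΔS_total = 31.4 J/K

Energy balance: T_f = (m₁c₁T₁ + m₂c₂T₂)/(m₁c₁ + m₂c₂) = 556.5 K.
ΔS₁ = m₁c₁ ln(T_f/T₁) = 112.914 × ln(556.5/992) = -65.27 J/K.
ΔS₂ = m₂c₂ ln(T_f/T₂) = 531.604 × ln(556.5/464) = 96.64 J/K.
ΔS_total = -65.27 + 96.64 = 31.4 J/K.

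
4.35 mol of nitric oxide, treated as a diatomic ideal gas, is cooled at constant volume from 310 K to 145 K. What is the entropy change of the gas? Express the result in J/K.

ΔS = -68.7 J/K

At constant volume, ΔS = nC_V ln(T₂/T₁) with C_V = 5R/2 = 20.79 J mol⁻¹ K⁻¹.
ΔS = 4.35 × 20.79 × ln(145/310) = -68.7 J/K.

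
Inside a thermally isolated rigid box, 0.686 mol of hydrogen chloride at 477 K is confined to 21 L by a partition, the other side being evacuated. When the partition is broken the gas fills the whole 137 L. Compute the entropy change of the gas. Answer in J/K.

For an ideal gas in free expansion Q = 0 and W = 0, so T is unchanged.
Entropy is a state function; using a reversible isothermal path, ΔS_gas = nR ln(V₂/V₁) = 0.686 × 8.314 × ln(137/21) = 10.7 J/K.

ΔS_gas = 10.7 J/K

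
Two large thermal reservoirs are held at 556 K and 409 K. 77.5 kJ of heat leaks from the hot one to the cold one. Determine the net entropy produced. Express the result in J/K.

ΔS_total = 50.1 J/K

ΔS_hot = −Q/T_H = −77500/556 = -139.4 J/K and ΔS_cold = +Q/T_C = 77500/409 = 189.5 J/K.
ΔS_total = -139.4 + 189.5 = 50.1 J/K, positive as the second law requires.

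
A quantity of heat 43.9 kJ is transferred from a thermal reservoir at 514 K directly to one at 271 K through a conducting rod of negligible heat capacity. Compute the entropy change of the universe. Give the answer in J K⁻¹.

ΔS_total = 76.6 J/K

ΔS_hot = −Q/T_H = −43900/514 = -85.41 J/K and ΔS_cold = +Q/T_C = 43900/271 = 162 J/K.
ΔS_total = -85.41 + 162 = 76.6 J/K, positive as the second law requires.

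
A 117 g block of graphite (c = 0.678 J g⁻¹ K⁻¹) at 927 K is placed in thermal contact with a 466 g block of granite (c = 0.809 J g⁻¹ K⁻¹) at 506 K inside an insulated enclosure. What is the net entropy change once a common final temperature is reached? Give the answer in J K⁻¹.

ΔS_total = 13.6 J/K

Energy balance: T_f = (m₁c₁T₁ + m₂c₂T₂)/(m₁c₁ + m₂c₂) = 579.19 K.
ΔS₁ = m₁c₁ ln(T_f/T₁) = 79.326 × ln(579.19/927) = -37.31 J/K.
ΔS₂ = m₂c₂ ln(T_f/T₂) = 376.994 × ln(579.19/506) = 50.93 J/K.
ΔS_total = -37.31 + 50.93 = 13.6 J/K.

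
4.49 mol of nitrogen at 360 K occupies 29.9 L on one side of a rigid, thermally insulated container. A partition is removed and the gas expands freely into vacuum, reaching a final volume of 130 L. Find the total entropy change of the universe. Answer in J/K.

No heat is exchanged and no work is done, so the ideal-gas temperature stays constant.
Entropy is a state function; using a reversible isothermal path, ΔS_gas = nR ln(V₂/V₁) = 4.49 × 8.314 × ln(130/29.9) = 54.9 J/K.
The insulated surroundings exchange no heat, so ΔS_surr = 0 and ΔS_universe = ΔS_gas.

ΔS_universe = 54.9 J/K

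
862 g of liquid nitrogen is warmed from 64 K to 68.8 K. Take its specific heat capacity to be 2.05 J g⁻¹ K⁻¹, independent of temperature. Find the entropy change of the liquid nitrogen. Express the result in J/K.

ΔS = ∫dQ_rev/T = m c ln(T₂/T₁) = 862 × 2.05 × ln(68.8/64) = 128 J/K.

ΔS = 128 J/K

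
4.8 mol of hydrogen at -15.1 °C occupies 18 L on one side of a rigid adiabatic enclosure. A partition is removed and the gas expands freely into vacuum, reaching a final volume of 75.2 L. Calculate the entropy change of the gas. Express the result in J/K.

ΔS_gas = 57.1 J/K

No heat is exchanged and no work is done, so the ideal-gas temperature stays constant.
Entropy is a state function; using a reversible isothermal path, ΔS_gas = nR ln(V₂/V₁) = 4.8 × 8.314 × ln(75.2/18) = 57.1 J/K.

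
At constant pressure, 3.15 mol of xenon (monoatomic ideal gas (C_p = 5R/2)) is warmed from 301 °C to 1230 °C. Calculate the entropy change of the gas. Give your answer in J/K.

ΔS = 63 J/K

In kelvin: T₁ = 574.15 K, T₂ = 1503.15 K. At constant pressure, ΔS = nC_p ln(T₂/T₁) with C_p = 5R/2 = 20.79 J mol⁻¹ K⁻¹.
ΔS = 3.15 × 20.79 × ln(1503.15/574.15) = 63 J/K.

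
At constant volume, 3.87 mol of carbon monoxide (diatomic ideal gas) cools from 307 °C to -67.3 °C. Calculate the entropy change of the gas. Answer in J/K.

In kelvin: T₁ = 580.15 K, T₂ = 205.85 K. At constant volume, ΔS = nC_V ln(T₂/T₁) with C_V = 5R/2 = 20.79 J mol⁻¹ K⁻¹.
ΔS = 3.87 × 20.79 × ln(205.85/580.15) = -83.3 J/K.

ΔS = -83.3 J/K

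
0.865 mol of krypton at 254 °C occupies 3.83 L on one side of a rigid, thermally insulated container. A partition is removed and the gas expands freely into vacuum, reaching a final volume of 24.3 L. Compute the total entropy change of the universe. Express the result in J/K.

For an ideal gas in free expansion Q = 0 and W = 0, so T is unchanged.
Entropy is a state function; using a reversible isothermal path, ΔS_gas = nR ln(V₂/V₁) = 0.865 × 8.314 × ln(24.3/3.83) = 13.3 J/K.
The insulated surroundings exchange no heat, so ΔS_surr = 0 and ΔS_universe = ΔS_gas.

ΔS_universe = 13.3 J/K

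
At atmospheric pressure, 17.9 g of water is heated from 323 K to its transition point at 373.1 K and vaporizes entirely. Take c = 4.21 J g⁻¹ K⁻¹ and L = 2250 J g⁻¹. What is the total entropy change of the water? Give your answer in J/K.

Warming step: ΔS₁ = m c ln(T_tr/T_i) = 17.9 × 4.21 × ln(373.1/323) = 10.87 J/K.
Phase change: ΔS₂ = +mL/T_tr = 17.9 × 2250 / 373.1 = 107.9 J/K.
ΔS_total = (10.87) + (107.9) = 119 J/K.

ΔS = 119 J/K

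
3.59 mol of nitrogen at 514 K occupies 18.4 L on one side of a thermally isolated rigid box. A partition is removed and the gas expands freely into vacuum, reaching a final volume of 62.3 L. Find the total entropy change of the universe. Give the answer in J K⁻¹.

For an ideal gas in free expansion Q = 0 and W = 0, so T is unchanged.
Entropy is a state function; using a reversible isothermal path, ΔS_gas = nR ln(V₂/V₁) = 3.59 × 8.314 × ln(62.3/18.4) = 36.4 J/K.
The insulated surroundings exchange no heat, so ΔS_surr = 0 and ΔS_universe = ΔS_gas.

ΔS_universe = 36.4 J/K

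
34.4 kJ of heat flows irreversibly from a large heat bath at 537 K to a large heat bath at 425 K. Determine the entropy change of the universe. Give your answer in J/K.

ΔS_hot = −Q/T_H = −34400/537 = -64.06 J/K and ΔS_cold = +Q/T_C = 34400/425 = 80.94 J/K.
ΔS_total = -64.06 + 80.94 = 16.9 J/K, positive as the second law requires.

ΔS_total = 16.9 J/K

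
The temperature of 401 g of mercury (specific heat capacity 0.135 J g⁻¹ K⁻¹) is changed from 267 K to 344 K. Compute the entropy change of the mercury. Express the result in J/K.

ΔS = ∫dQ_rev/T = m c ln(T₂/T₁) = 401 × 0.135 × ln(344/267) = 13.7 J/K.

ΔS = 13.7 J/K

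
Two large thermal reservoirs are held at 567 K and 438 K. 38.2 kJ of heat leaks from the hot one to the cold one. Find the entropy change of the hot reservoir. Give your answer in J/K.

ΔS_hot = -67.4 J/K

The hot reservoir loses heat Q, so ΔS_hot = −Q/T_H = −38200/567 = -67.4 J/K.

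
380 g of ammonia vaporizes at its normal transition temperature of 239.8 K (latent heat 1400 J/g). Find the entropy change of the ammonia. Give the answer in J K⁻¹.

Heat absorbed by the substance: Q = mL = 380 × 1400 = 532000 J.
At constant T, ΔS = Q_rev/T = 532000 / 239.8 = 2220 J/K.

ΔS = 2220 J/K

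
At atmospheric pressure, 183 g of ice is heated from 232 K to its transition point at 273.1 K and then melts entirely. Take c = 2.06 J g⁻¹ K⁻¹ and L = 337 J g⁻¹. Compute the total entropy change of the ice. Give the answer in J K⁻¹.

ΔS = 287 J/K

Warming step: ΔS₁ = m c ln(T_tr/T_i) = 183 × 2.06 × ln(273.1/232) = 61.49 J/K.
Phase change: ΔS₂ = +mL/T_tr = 183 × 337 / 273.1 = 225.8 J/K.
ΔS_total = (61.49) + (225.8) = 287 J/K.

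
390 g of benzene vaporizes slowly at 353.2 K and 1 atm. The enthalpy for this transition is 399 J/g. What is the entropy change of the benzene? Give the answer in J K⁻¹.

Heat absorbed by the substance: Q = mL = 390 × 399 = 155610 J.
At constant T, ΔS = Q_rev/T = 155610 / 353.2 = 441 J/K.

ΔS = 441 J/K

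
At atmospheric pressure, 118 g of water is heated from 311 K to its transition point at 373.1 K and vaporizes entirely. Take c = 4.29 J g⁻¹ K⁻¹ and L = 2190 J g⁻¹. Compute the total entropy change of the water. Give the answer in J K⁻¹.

ΔS = 785 J/K

Warming step: ΔS₁ = m c ln(T_tr/T_i) = 118 × 4.29 × ln(373.1/311) = 92.16 J/K.
Phase change: ΔS₂ = +mL/T_tr = 118 × 2190 / 373.1 = 692.6 J/K.
ΔS_total = (92.16) + (692.6) = 785 J/K.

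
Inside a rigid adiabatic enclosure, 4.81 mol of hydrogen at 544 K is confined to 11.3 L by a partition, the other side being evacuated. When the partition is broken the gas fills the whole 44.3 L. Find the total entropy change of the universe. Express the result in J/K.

No heat is exchanged and no work is done, so the ideal-gas temperature stays constant.
Entropy is a state function; using a reversible isothermal path, ΔS_gas = nR ln(V₂/V₁) = 4.81 × 8.314 × ln(44.3/11.3) = 54.6 J/K.
The insulated surroundings exchange no heat, so ΔS_surr = 0 and ΔS_universe = ΔS_gas.

ΔS_universe = 54.6 J/K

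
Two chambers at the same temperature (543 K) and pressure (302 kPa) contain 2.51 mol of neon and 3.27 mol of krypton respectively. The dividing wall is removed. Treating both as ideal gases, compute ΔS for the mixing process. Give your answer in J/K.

Mole fractions: x_A = 2.51/5.78 = 0.434, x_B = 0.566.
ΔS_mix = −R(n_A ln x_A + n_B ln x_B) = −8.314 × (2.51 ln 0.434 + 3.27 ln 0.566) = 32.9 J/K.

ΔS_mix = 32.9 J/K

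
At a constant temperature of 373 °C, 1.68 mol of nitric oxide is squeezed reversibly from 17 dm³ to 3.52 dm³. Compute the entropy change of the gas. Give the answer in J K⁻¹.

ΔS_gas = -22 J/K

For an isothermal ideal gas ΔS_gas = nR ln(V₂/V₁) = 1.68 × 8.314 × ln(3.52/17) = -22 J/K.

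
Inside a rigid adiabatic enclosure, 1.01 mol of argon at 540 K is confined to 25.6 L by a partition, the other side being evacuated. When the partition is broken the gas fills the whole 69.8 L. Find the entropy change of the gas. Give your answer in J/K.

For an ideal gas in free expansion Q = 0 and W = 0, so T is unchanged.
Entropy is a state function; using a reversible isothermal path, ΔS_gas = nR ln(V₂/V₁) = 1.01 × 8.314 × ln(69.8/25.6) = 8.42 J/K.

ΔS_gas = 8.42 J/K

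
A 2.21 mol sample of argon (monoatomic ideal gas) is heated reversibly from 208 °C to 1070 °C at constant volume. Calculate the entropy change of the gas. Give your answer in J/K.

ΔS = 28.3 J/K

In kelvin: T₁ = 481.15 K, T₂ = 1343.15 K. At constant volume, ΔS = nC_V ln(T₂/T₁) with C_V = 3R/2 = 12.47 J mol⁻¹ K⁻¹.
ΔS = 2.21 × 12.47 × ln(1343.15/481.15) = 28.3 J/K.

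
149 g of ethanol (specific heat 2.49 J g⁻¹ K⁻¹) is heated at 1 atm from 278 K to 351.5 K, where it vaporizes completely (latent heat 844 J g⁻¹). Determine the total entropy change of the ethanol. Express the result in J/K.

Warming step: ΔS₁ = m c ln(T_tr/T_i) = 149 × 2.49 × ln(351.5/278) = 87.03 J/K.
Phase change: ΔS₂ = +mL/T_tr = 149 × 844 / 351.5 = 357.8 J/K.
ΔS_total = (87.03) + (357.8) = 445 J/K.

ΔS = 445 J/K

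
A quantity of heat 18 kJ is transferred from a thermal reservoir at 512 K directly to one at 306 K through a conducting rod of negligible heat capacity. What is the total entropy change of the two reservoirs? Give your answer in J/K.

ΔS_total = 23.7 J/K

ΔS_hot = −Q/T_H = −18000/512 = -35.16 J/K and ΔS_cold = +Q/T_C = 18000/306 = 58.82 J/K.
ΔS_total = -35.16 + 58.82 = 23.7 J/K, positive as the second law requires.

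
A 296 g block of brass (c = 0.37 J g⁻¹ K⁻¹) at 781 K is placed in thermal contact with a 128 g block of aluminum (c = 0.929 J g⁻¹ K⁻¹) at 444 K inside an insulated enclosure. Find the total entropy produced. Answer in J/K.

ΔS_total = 9.04 J/K

Energy balance: T_f = (m₁c₁T₁ + m₂c₂T₂)/(m₁c₁ + m₂c₂) = 605.57 K.
ΔS₁ = m₁c₁ ln(T_f/T₁) = 109.52 × ln(605.57/781) = -27.86 J/K.
ΔS₂ = m₂c₂ ln(T_f/T₂) = 118.912 × ln(605.57/444) = 36.9 J/K.
ΔS_total = -27.86 + 36.9 = 9.04 J/K.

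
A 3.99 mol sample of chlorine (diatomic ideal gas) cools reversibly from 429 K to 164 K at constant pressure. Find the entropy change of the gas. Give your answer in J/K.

ΔS = -112 J/K

At constant pressure, ΔS = nC_p ln(T₂/T₁) with C_p = 7R/2 = 29.1 J mol⁻¹ K⁻¹.
ΔS = 3.99 × 29.1 × ln(164/429) = -112 J/K.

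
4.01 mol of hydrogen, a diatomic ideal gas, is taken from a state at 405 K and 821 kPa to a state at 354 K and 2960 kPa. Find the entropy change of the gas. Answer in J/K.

ΔS = nC_p ln(T₂/T₁) − nR ln(P₂/P₁), with C_p = 7R/2 = 29.1 J mol⁻¹ K⁻¹ for a diatomic ideal gas.
ΔS = 4.01 × [29.1 × ln(354/405) − 8.314 × ln(2960/821)] = -58.5 J/K.

ΔS = -58.5 J/K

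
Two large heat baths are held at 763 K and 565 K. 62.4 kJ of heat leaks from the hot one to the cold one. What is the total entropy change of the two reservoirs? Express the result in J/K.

ΔS_total = 28.7 J/K

ΔS_hot = −Q/T_H = −62400/763 = -81.782 J/K and ΔS_cold = +Q/T_C = 62400/565 = 110.44 J/K.
ΔS_total = -81.782 + 110.44 = 28.7 J/K, positive as the second law requires.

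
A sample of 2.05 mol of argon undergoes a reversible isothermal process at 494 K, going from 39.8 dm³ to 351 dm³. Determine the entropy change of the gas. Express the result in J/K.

For an isothermal ideal gas ΔS_gas = nR ln(V₂/V₁) = 2.05 × 8.314 × ln(351/39.8) = 37.1 J/K.

ΔS_gas = 37.1 J/K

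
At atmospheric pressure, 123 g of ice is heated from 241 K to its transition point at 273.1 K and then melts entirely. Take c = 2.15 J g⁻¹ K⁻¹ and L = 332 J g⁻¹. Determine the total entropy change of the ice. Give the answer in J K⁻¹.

Warming step: ΔS₁ = m c ln(T_tr/T_i) = 123 × 2.15 × ln(273.1/241) = 33.07 J/K.
Phase change: ΔS₂ = +mL/T_tr = 123 × 332 / 273.1 = 149.5 J/K.
ΔS_total = (33.07) + (149.5) = 183 J/K.

ΔS = 183 J/K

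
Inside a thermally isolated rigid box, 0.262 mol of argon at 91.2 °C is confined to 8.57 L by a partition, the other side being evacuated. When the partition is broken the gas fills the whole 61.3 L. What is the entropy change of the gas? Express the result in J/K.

ΔS_gas = 4.29 J/K

No heat is exchanged and no work is done, so the ideal-gas temperature stays constant.
Entropy is a state function; using a reversible isothermal path, ΔS_gas = nR ln(V₂/V₁) = 0.262 × 8.314 × ln(61.3/8.57) = 4.29 J/K.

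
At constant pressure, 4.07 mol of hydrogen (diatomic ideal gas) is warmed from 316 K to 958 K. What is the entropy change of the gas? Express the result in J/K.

At constant pressure, ΔS = nC_p ln(T₂/T₁) with C_p = 7R/2 = 29.1 J mol⁻¹ K⁻¹.
ΔS = 4.07 × 29.1 × ln(958/316) = 131 J/K.

ΔS = 131 J/K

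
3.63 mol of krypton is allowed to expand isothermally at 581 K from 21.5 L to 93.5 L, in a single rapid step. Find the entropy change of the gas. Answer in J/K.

Entropy is a state function, so ΔS_gas depends only on the end states.
For an isothermal ideal gas ΔS_gas = nR ln(V₂/V₁) = 3.63 × 8.314 × ln(93.5/21.5) = 44.4 J/K.

ΔS_gas = 44.4 J/K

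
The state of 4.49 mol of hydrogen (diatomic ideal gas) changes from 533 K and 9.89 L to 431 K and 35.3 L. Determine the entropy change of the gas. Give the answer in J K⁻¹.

Entropy is a state function: ΔS = nC_V ln(T₂/T₁) + nR ln(V₂/V₁), with C_V = 5R/2 = 20.79 J mol⁻¹ K⁻¹ for a diatomic ideal gas.
ΔS = 4.49 × [20.79 × ln(431/533) + 8.314 × ln(35.3/9.89)] = 27.7 J/K.

ΔS = 27.7 J/K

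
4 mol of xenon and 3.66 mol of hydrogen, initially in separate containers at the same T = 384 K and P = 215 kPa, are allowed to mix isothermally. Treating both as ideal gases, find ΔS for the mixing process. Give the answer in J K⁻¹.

ΔS_mix = 44.1 J/K

Mole fractions: x_A = 4/7.66 = 0.522, x_B = 0.478.
ΔS_mix = −R(n_A ln x_A + n_B ln x_B) = −8.314 × (4 ln 0.522 + 3.66 ln 0.478) = 44.1 J/K.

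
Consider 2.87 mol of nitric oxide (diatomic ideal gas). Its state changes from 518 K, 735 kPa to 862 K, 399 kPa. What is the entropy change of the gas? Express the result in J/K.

ΔS = 57.1 J/K

ΔS = nC_p ln(T₂/T₁) − nR ln(P₂/P₁), with C_p = 7R/2 = 29.1 J mol⁻¹ K⁻¹ for a diatomic ideal gas.
ΔS = 2.87 × [29.1 × ln(862/518) − 8.314 × ln(399/735)] = 57.1 J/K.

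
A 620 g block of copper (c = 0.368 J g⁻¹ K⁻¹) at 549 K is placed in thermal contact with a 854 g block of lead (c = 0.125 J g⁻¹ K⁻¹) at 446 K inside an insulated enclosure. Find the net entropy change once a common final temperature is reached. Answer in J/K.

ΔS_total = 1.53 J/K

Energy balance: T_f = (m₁c₁T₁ + m₂c₂T₂)/(m₁c₁ + m₂c₂) = 516.17 K.
ΔS₁ = m₁c₁ ln(T_f/T₁) = 228.16 × ln(516.17/549) = -14.07 J/K.
ΔS₂ = m₂c₂ ln(T_f/T₂) = 106.75 × ln(516.17/446) = 15.6 J/K.
ΔS_total = -14.07 + 15.6 = 1.53 J/K.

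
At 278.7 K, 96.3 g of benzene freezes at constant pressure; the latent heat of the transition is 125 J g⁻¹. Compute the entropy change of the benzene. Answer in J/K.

Heat released by the substance: Q = −mL = −96.3 × 125 = −12037.5 J.
At constant T, ΔS = Q_rev/T = −12037.5 / 278.7 = -43.2 J/K.

ΔS = -43.2 J/K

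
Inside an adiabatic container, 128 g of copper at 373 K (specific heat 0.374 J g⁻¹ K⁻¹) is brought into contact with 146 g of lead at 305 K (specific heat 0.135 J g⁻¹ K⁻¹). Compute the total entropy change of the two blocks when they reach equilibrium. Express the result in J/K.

ΔS_total = 0.275 J/K

Energy balance: T_f = (m₁c₁T₁ + m₂c₂T₂)/(m₁c₁ + m₂c₂) = 353.17 K.
ΔS₁ = m₁c₁ ln(T_f/T₁) = 47.872 × ln(353.17/373) = -2.615 J/K.
ΔS₂ = m₂c₂ ln(T_f/T₂) = 19.71 × ln(353.17/305) = 2.89 J/K.
ΔS_total = -2.615 + 2.89 = 0.275 J/K.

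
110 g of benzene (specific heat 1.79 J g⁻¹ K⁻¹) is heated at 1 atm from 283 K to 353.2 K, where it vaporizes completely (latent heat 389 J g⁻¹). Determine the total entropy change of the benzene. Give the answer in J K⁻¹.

ΔS = 165 J/K

Warming step: ΔS₁ = m c ln(T_tr/T_i) = 110 × 1.79 × ln(353.2/283) = 43.63 J/K.
Phase change: ΔS₂ = +mL/T_tr = 110 × 389 / 353.2 = 121.1 J/K.
ΔS_total = (43.63) + (121.1) = 165 J/K.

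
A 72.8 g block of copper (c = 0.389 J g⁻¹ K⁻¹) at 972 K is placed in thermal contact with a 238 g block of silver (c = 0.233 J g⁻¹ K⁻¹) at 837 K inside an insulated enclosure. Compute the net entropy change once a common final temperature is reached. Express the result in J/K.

Energy balance: T_f = (m₁c₁T₁ + m₂c₂T₂)/(m₁c₁ + m₂c₂) = 882.64 K.
ΔS₁ = m₁c₁ ln(T_f/T₁) = 28.3192 × ln(882.64/972) = -2.731 J/K.
ΔS₂ = m₂c₂ ln(T_f/T₂) = 55.454 × ln(882.64/837) = 2.944 J/K.
ΔS_total = -2.731 + 2.944 = 0.213 J/K.

ΔS_total = 0.213 J/K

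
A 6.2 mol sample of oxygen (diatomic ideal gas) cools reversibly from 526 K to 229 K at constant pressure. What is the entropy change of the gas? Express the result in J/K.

ΔS = -150 J/K

At constant pressure, ΔS = nC_p ln(T₂/T₁) with C_p = 7R/2 = 29.1 J mol⁻¹ K⁻¹.
ΔS = 6.2 × 29.1 × ln(229/526) = -150 J/K.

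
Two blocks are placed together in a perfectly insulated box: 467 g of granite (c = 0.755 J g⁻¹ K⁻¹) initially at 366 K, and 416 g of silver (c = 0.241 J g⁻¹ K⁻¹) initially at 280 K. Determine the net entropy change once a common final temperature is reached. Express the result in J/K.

ΔS_total = 2.66 J/K

Energy balance: T_f = (m₁c₁T₁ + m₂c₂T₂)/(m₁c₁ + m₂c₂) = 346.96 K.
ΔS₁ = m₁c₁ ln(T_f/T₁) = 352.585 × ln(346.96/366) = -18.84 J/K.
ΔS₂ = m₂c₂ ln(T_f/T₂) = 100.256 × ln(346.96/280) = 21.5 J/K.
ΔS_total = -18.84 + 21.5 = 2.66 J/K.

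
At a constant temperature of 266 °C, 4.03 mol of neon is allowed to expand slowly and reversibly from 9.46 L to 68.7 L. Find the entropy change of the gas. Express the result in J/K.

For an isothermal ideal gas ΔS_gas = nR ln(V₂/V₁) = 4.03 × 8.314 × ln(68.7/9.46) = 66.4 J/K.

ΔS_gas = 66.4 J/K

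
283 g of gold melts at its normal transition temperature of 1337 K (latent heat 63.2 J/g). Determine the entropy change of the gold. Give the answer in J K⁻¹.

Heat absorbed by the substance: Q = mL = 283 × 63.2 = 17885.6 J.
At constant T, ΔS = Q_rev/T = 17885.6 / 1337 = 13.4 J/K.

ΔS = 13.4 J/K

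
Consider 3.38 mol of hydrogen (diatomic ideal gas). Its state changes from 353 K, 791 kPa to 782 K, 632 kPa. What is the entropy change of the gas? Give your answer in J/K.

ΔS = 84.5 J/K

ΔS = nC_p ln(T₂/T₁) − nR ln(P₂/P₁), with C_p = 7R/2 = 29.1 J mol⁻¹ K⁻¹ for a diatomic ideal gas.
ΔS = 3.38 × [29.1 × ln(782/353) − 8.314 × ln(632/791)] = 84.5 J/K.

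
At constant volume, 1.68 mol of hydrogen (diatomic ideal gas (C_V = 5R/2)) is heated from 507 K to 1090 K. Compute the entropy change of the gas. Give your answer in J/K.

At constant volume, ΔS = nC_V ln(T₂/T₁) with C_V = 5R/2 = 20.79 J mol⁻¹ K⁻¹.
ΔS = 1.68 × 20.79 × ln(1090/507) = 26.7 J/K.

ΔS = 26.7 J/K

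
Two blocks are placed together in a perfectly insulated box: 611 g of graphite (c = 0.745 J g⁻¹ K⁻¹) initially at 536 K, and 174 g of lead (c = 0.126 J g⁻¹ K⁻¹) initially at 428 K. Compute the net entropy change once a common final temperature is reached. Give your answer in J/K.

ΔS_total = 0.495 J/K

Energy balance: T_f = (m₁c₁T₁ + m₂c₂T₂)/(m₁c₁ + m₂c₂) = 531.04 K.
ΔS₁ = m₁c₁ ln(T_f/T₁) = 455.195 × ln(531.04/536) = -4.234 J/K.
ΔS₂ = m₂c₂ ln(T_f/T₂) = 21.924 × ln(531.04/428) = 4.729 J/K.
ΔS_total = -4.234 + 4.729 = 0.495 J/K.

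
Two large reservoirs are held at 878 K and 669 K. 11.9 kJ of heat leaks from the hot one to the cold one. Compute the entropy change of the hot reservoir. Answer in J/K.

The hot reservoir loses heat Q, so ΔS_hot = −Q/T_H = −11900/878 = -13.6 J/K.

ΔS_hot = -13.6 J/K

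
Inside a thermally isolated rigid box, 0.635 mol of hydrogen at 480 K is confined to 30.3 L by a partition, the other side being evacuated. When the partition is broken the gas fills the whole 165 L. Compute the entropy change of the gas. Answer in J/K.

For an ideal gas in free expansion Q = 0 and W = 0, so T is unchanged.
Entropy is a state function; using a reversible isothermal path, ΔS_gas = nR ln(V₂/V₁) = 0.635 × 8.314 × ln(165/30.3) = 8.95 J/K.

ΔS_gas = 8.95 J/K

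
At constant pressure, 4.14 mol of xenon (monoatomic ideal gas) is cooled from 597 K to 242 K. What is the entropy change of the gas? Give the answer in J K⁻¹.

ΔS = -77.7 J/K

At constant pressure, ΔS = nC_p ln(T₂/T₁) with C_p = 5R/2 = 20.79 J mol⁻¹ K⁻¹.
ΔS = 4.14 × 20.79 × ln(242/597) = -77.7 J/K.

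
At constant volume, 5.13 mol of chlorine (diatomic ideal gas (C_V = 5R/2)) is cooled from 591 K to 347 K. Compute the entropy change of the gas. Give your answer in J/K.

ΔS = -56.8 J/K

At constant volume, ΔS = nC_V ln(T₂/T₁) with C_V = 5R/2 = 20.79 J mol⁻¹ K⁻¹.
ΔS = 5.13 × 20.79 × ln(347/591) = -56.8 J/K.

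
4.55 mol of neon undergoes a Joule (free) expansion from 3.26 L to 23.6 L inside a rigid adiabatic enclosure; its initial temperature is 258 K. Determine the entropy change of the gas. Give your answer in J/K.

For an ideal gas in free expansion Q = 0 and W = 0, so T is unchanged.
Entropy is a state function; using a reversible isothermal path, ΔS_gas = nR ln(V₂/V₁) = 4.55 × 8.314 × ln(23.6/3.26) = 74.9 J/K.

ΔS_gas = 74.9 J/K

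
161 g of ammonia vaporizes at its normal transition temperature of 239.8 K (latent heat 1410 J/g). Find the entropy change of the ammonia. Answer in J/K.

ΔS = 947 J/K

Heat absorbed by the substance: Q = mL = 161 × 1410 = 227010 J.
At constant T, ΔS = Q_rev/T = 227010 / 239.8 = 947 J/K.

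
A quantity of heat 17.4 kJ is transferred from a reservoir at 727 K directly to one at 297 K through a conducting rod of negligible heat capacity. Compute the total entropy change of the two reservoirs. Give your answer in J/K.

ΔS_hot = −Q/T_H = −17400/727 = -23.93 J/K and ΔS_cold = +Q/T_C = 17400/297 = 58.59 J/K.
ΔS_total = -23.93 + 58.59 = 34.7 J/K, positive as the second law requires.

ΔS_total = 34.7 J/K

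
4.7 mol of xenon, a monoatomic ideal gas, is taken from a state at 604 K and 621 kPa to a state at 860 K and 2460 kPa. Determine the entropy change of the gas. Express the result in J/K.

ΔS = nC_p ln(T₂/T₁) − nR ln(P₂/P₁), with C_p = 5R/2 = 20.79 J mol⁻¹ K⁻¹ for a monoatomic ideal gas.
ΔS = 4.7 × [20.79 × ln(860/604) − 8.314 × ln(2460/621)] = -19.3 J/K.

ΔS = -19.3 J/K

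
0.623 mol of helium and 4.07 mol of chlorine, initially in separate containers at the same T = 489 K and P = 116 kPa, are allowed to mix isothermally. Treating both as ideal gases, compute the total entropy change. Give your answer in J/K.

Mole fractions: x_A = 0.623/4.69 = 0.133, x_B = 0.867.
ΔS_mix = −R(n_A ln x_A + n_B ln x_B) = −8.314 × (0.623 ln 0.133 + 4.07 ln 0.867) = 15.3 J/K.

ΔS_mix = 15.3 J/K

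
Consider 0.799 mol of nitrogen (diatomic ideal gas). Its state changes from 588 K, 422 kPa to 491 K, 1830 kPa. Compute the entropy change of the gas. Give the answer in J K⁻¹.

ΔS = -13.9 J/K

ΔS = nC_p ln(T₂/T₁) − nR ln(P₂/P₁), with C_p = 7R/2 = 29.1 J mol⁻¹ K⁻¹ for a diatomic ideal gas.
ΔS = 0.799 × [29.1 × ln(491/588) − 8.314 × ln(1830/422)] = -13.9 J/K.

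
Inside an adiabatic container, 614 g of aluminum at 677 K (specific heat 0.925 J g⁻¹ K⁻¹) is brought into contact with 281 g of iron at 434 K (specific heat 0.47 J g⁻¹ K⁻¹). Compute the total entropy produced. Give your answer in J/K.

Energy balance: T_f = (m₁c₁T₁ + m₂c₂T₂)/(m₁c₁ + m₂c₂) = 631.15 K.
ΔS₁ = m₁c₁ ln(T_f/T₁) = 567.95 × ln(631.15/677) = -39.825 J/K.
ΔS₂ = m₂c₂ ln(T_f/T₂) = 132.07 × ln(631.15/434) = 49.461 J/K.
ΔS_total = -39.825 + 49.461 = 9.64 J/K.

ΔS_total = 9.64 J/K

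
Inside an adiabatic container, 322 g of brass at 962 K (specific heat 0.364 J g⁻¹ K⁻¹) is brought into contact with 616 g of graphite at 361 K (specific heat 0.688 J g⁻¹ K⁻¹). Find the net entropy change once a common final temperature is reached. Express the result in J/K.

Energy balance: T_f = (m₁c₁T₁ + m₂c₂T₂)/(m₁c₁ + m₂c₂) = 491.2 K.
ΔS₁ = m₁c₁ ln(T_f/T₁) = 117.208 × ln(491.2/962) = -78.78 J/K.
ΔS₂ = m₂c₂ ln(T_f/T₂) = 423.808 × ln(491.2/361) = 130.5 J/K.
ΔS_total = -78.78 + 130.5 = 51.7 J/K.

ΔS_total = 51.7 J/K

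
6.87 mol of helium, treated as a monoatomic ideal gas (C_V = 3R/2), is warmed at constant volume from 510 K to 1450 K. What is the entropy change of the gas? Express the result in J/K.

ΔS = 89.5 J/K

At constant volume, ΔS = nC_V ln(T₂/T₁) with C_V = 3R/2 = 12.47 J mol⁻¹ K⁻¹.
ΔS = 6.87 × 12.47 × ln(1450/510) = 89.5 J/K.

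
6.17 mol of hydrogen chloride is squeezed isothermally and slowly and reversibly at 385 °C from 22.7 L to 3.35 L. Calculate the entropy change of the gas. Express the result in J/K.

For an isothermal ideal gas ΔS_gas = nR ln(V₂/V₁) = 6.17 × 8.314 × ln(3.35/22.7) = -98.2 J/K.

ΔS_gas = -98.2 J/K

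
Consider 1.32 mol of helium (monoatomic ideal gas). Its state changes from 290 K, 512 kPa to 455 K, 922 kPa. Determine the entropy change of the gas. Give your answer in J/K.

ΔS = 5.9 J/K

ΔS = nC_p ln(T₂/T₁) − nR ln(P₂/P₁), with C_p = 5R/2 = 20.79 J mol⁻¹ K⁻¹ for a monoatomic ideal gas.
ΔS = 1.32 × [20.79 × ln(455/290) − 8.314 × ln(922/512)] = 5.9 J/K.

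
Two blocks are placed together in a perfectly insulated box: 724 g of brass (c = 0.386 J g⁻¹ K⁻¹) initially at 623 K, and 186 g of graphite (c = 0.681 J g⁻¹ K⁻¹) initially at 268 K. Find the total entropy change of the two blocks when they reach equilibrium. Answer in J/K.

ΔS_total = 27.4 J/K

Energy balance: T_f = (m₁c₁T₁ + m₂c₂T₂)/(m₁c₁ + m₂c₂) = 512.28 K.
ΔS₁ = m₁c₁ ln(T_f/T₁) = 279.464 × ln(512.28/623) = -54.68 J/K.
ΔS₂ = m₂c₂ ln(T_f/T₂) = 126.666 × ln(512.28/268) = 82.07 J/K.
ΔS_total = -54.68 + 82.07 = 27.4 J/K.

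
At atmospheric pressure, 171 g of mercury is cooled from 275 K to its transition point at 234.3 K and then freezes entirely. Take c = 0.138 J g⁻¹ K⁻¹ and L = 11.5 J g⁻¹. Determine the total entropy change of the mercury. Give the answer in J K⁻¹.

ΔS = -12.2 J/K

Cooling step: ΔS₁ = m c ln(T_tr/T_i) = 171 × 0.138 × ln(234.3/275) = -3.78 J/K.
Phase change: ΔS₂ = −mL/T_tr = −171 × 11.5 / 234.3 = -8.393 J/K.
ΔS_total = (-3.78) + (-8.393) = -12.2 J/K.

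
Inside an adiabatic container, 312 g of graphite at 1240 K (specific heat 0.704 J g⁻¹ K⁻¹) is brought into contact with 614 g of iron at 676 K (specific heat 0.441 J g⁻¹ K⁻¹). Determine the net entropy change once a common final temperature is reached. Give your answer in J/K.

Energy balance: T_f = (m₁c₁T₁ + m₂c₂T₂)/(m₁c₁ + m₂c₂) = 928.6 K.
ΔS₁ = m₁c₁ ln(T_f/T₁) = 219.648 × ln(928.6/1240) = -63.52 J/K.
ΔS₂ = m₂c₂ ln(T_f/T₂) = 270.774 × ln(928.6/676) = 85.97 J/K.
ΔS_total = -63.52 + 85.97 = 22.4 J/K.

ΔS_total = 22.4 J/K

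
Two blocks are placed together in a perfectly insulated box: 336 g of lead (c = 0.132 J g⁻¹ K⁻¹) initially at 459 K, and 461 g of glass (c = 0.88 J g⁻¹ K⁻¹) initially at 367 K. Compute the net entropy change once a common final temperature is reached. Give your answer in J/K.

ΔS_total = 1.06 J/K

Energy balance: T_f = (m₁c₁T₁ + m₂c₂T₂)/(m₁c₁ + m₂c₂) = 376.07 K.
ΔS₁ = m₁c₁ ln(T_f/T₁) = 44.352 × ln(376.07/459) = -8.839 J/K.
ΔS₂ = m₂c₂ ln(T_f/T₂) = 405.68 × ln(376.07/367) = 9.901 J/K.
ΔS_total = -8.839 + 9.901 = 1.06 J/K.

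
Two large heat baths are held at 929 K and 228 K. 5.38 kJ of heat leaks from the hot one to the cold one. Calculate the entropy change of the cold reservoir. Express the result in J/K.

The cold reservoir gains heat Q, so ΔS_cold = +Q/T_C = 5380/228 = 23.6 J/K.

ΔS_cold = 23.6 J/K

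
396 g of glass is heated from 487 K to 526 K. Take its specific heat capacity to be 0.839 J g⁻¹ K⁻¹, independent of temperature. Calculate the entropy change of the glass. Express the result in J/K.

ΔS = 25.6 J/K

ΔS = ∫dQ_rev/T = m c ln(T₂/T₁) = 396 × 0.839 × ln(526/487) = 25.6 J/K.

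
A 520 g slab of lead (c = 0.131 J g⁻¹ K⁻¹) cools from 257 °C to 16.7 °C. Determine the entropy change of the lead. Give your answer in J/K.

ΔS = -41.1 J/K

In kelvin: T₁ = 530.15 K, T₂ = 289.85 K. ΔS = ∫dQ_rev/T = m c ln(T₂/T₁) = 520 × 0.131 × ln(289.85/530.15) = -41.1 J/K.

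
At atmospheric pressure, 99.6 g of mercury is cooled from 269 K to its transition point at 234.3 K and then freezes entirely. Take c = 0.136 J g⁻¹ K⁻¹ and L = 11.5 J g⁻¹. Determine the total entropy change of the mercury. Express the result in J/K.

ΔS = -6.76 J/K

Cooling step: ΔS₁ = m c ln(T_tr/T_i) = 99.6 × 0.136 × ln(234.3/269) = -1.871 J/K.
Phase change: ΔS₂ = −mL/T_tr = −99.6 × 11.5 / 234.3 = -4.889 J/K.
ΔS_total = (-1.871) + (-4.889) = -6.76 J/K.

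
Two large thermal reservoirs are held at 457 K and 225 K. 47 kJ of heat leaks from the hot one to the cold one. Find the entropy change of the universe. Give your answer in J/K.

ΔS_hot = −Q/T_H = −47000/457 = -102.8 J/K and ΔS_cold = +Q/T_C = 47000/225 = 208.9 J/K.
ΔS_total = -102.8 + 208.9 = 106 J/K, positive as the second law requires.

ΔS_total = 106 J/K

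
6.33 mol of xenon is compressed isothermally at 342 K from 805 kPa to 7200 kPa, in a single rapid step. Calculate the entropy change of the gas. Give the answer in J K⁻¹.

Entropy is a state function, so ΔS_gas depends only on the end states.
For an isothermal ideal gas ΔS_gas = nR ln(P₁/P₂) = 6.33 × 8.314 × ln(805/7200) = -115 J/K.

ΔS_gas = -115 J/K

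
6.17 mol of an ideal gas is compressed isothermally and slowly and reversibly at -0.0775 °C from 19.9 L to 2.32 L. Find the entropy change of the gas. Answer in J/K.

ΔS_gas = -110 J/K

For an isothermal ideal gas ΔS_gas = nR ln(V₂/V₁) = 6.17 × 8.314 × ln(2.32/19.9) = -110 J/K.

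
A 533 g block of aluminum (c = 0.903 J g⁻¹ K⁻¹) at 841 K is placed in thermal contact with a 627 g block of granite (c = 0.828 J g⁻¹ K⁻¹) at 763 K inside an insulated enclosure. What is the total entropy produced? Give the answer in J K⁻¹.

Energy balance: T_f = (m₁c₁T₁ + m₂c₂T₂)/(m₁c₁ + m₂c₂) = 800.52 K.
ΔS₁ = m₁c₁ ln(T_f/T₁) = 481.299 × ln(800.52/841) = -23.74 J/K.
ΔS₂ = m₂c₂ ln(T_f/T₂) = 519.156 × ln(800.52/763) = 24.92 J/K.
ΔS_total = -23.74 + 24.92 = 1.18 J/K.

ΔS_total = 1.18 J/K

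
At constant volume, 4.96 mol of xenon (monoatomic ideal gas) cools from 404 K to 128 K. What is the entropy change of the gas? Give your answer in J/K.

ΔS = -71.1 J/K

At constant volume, ΔS = nC_V ln(T₂/T₁) with C_V = 3R/2 = 12.47 J mol⁻¹ K⁻¹.
ΔS = 4.96 × 12.47 × ln(128/404) = -71.1 J/K.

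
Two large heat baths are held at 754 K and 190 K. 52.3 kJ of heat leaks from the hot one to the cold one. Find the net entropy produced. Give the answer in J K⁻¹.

ΔS_total = 206 J/K

ΔS_hot = −Q/T_H = −52300/754 = -69.36 J/K and ΔS_cold = +Q/T_C = 52300/190 = 275.3 J/K.
ΔS_total = -69.36 + 275.3 = 206 J/K, positive as the second law requires.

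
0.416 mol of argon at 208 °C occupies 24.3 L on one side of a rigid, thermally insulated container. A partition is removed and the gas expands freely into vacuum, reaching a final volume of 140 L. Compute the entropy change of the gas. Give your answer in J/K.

ΔS_gas = 6.06 J/K

No heat is exchanged and no work is done, so the ideal-gas temperature stays constant.
Entropy is a state function; using a reversible isothermal path, ΔS_gas = nR ln(V₂/V₁) = 0.416 × 8.314 × ln(140/24.3) = 6.06 J/K.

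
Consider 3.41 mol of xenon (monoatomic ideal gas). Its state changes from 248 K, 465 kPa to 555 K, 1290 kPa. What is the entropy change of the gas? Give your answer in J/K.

ΔS = 28.2 J/K

ΔS = nC_p ln(T₂/T₁) − nR ln(P₂/P₁), with C_p = 5R/2 = 20.79 J mol⁻¹ K⁻¹ for a monoatomic ideal gas.
ΔS = 3.41 × [20.79 × ln(555/248) − 8.314 × ln(1290/465)] = 28.2 J/K.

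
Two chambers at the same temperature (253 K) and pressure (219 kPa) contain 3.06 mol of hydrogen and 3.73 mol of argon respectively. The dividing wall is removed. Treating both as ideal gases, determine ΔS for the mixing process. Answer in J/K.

ΔS_mix = 38.9 J/K

Mole fractions: x_A = 3.06/6.79 = 0.451, x_B = 0.549.
ΔS_mix = −R(n_A ln x_A + n_B ln x_B) = −8.314 × (3.06 ln 0.451 + 3.73 ln 0.549) = 38.9 J/K.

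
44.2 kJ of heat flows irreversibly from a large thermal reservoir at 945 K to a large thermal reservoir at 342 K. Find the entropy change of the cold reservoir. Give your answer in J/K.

The cold reservoir gains heat Q, so ΔS_cold = +Q/T_C = 44200/342 = 129 J/K.

ΔS_cold = 129 J/K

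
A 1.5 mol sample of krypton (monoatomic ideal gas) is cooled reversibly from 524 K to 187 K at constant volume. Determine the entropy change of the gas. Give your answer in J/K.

ΔS = -19.3 J/K

At constant volume, ΔS = nC_V ln(T₂/T₁) with C_V = 3R/2 = 12.47 J mol⁻¹ K⁻¹.
ΔS = 1.5 × 12.47 × ln(187/524) = -19.3 J/K.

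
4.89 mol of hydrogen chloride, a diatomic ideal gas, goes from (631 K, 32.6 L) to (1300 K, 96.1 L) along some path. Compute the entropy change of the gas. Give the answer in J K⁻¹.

Entropy is a state function: ΔS = nC_V ln(T₂/T₁) + nR ln(V₂/V₁), with C_V = 5R/2 = 20.79 J mol⁻¹ K⁻¹ for a diatomic ideal gas.
ΔS = 4.89 × [20.79 × ln(1300/631) + 8.314 × ln(96.1/32.6)] = 117 J/K.

ΔS = 117 J/K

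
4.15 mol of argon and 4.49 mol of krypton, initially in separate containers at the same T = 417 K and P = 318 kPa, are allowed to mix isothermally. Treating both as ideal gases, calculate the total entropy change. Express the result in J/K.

Mole fractions: x_A = 4.15/8.64 = 0.48, x_B = 0.52.
ΔS_mix = −R(n_A ln x_A + n_B ln x_B) = −8.314 × (4.15 ln 0.48 + 4.49 ln 0.52) = 49.7 J/K.

ΔS_mix = 49.7 J/K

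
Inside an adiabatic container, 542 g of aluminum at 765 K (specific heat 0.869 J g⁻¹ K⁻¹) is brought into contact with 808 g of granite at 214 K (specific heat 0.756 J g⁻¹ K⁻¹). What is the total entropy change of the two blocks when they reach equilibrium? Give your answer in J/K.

ΔS_total = 213 J/K

Energy balance: T_f = (m₁c₁T₁ + m₂c₂T₂)/(m₁c₁ + m₂c₂) = 453.89 K.
ΔS₁ = m₁c₁ ln(T_f/T₁) = 470.998 × ln(453.89/765) = -245.9 J/K.
ΔS₂ = m₂c₂ ln(T_f/T₂) = 610.848 × ln(453.89/214) = 459.3 J/K.
ΔS_total = -245.9 + 459.3 = 213 J/K.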